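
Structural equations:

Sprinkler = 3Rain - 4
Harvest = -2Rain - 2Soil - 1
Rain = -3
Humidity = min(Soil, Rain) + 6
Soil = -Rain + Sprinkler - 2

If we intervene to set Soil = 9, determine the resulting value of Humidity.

The intervention breaks the incoming arrows to Soil: Soil = -Rain + Sprinkler - 2 no longer applies, and Soil = 9.
Humidity = min(Soil, Rain) + 6  [with Soil=9, Rain=-3]  = 3

3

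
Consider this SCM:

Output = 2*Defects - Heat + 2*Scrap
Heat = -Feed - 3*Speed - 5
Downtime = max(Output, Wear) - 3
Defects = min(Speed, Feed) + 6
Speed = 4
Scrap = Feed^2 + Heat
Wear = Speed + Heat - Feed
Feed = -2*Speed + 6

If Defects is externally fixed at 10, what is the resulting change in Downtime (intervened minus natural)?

do(Defects=10) replaces the equation Defects = min(Speed, Feed) + 6 with the constant Defects = 10.
Feed = -2*Speed + 6  [with Speed=4]  = -2
Heat = -Feed - 3*Speed - 5  [with Feed=-2, Speed=4]  = -15
Wear = Speed + Heat - Feed  [with Speed=4, Heat=-15, Feed=-2]  = -9
Scrap = Feed^2 + Heat  [with Feed=-2, Heat=-15]  = -11
Output = 2*Defects - Heat + 2*Scrap  [with Defects=10, Heat=-15, Scrap=-11]  = 13
Downtime = max(Output, Wear) - 3  [with Output=13, Wear=-9]  = 10
Without intervention: Feed = -2*Speed + 6  [with Speed=4]  = -2; Heat = -Feed - 3*Speed - 5  [with Feed=-2, Speed=4]  = -15; Wear = Speed + Heat - Feed  [with Speed=4, Heat=-15, Feed=-2]  = -9; Defects = min(Speed, Feed) + 6  [with Speed=4, Feed=-2]  = 4; Scrap = Feed^2 + Heat  [with Feed=-2, Heat=-15]  = -11; Output = 2*Defects - Heat + 2*Scrap  [with Defects=4, Heat=-15, Scrap=-11]  = 1; Downtime = max(Output, Wear) - 3  [with Output=1, Wear=-9]  = -2.
Change = 10 − (-2) = 12.

12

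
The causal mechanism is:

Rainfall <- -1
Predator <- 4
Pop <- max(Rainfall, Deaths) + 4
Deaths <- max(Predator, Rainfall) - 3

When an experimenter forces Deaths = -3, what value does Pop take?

The intervention breaks the incoming arrows to Deaths: Deaths <- max(Predator, Rainfall) - 3 no longer applies, and Deaths = -3.
Pop = max(Rainfall, Deaths) + 4  [with Rainfall=-1, Deaths=-3]  = 3

3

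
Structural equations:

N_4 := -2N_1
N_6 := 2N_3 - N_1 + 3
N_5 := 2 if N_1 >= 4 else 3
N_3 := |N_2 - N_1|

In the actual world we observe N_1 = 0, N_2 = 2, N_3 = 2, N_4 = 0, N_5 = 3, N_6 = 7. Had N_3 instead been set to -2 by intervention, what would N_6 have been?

-1

The intervention breaks the incoming arrows to N_3: N_3 := |N_2 - N_1| no longer applies, and N_3 = -2.
N_6 = 2N_3 - N_1 + 3  [with N_3=-2, N_1=0]  = -1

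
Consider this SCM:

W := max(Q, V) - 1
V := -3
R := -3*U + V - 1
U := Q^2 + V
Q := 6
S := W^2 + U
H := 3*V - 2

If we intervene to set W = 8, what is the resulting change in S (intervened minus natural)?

39

The intervention breaks the incoming arrows to W: W := max(Q, V) - 1 no longer applies, and W = 8.
U = Q^2 + V  [with Q=6, V=-3]  = 33
S = W^2 + U  [with W=8, U=33]  = 97
Without intervention: W = max(Q, V) - 1  [with Q=6, V=-3]  = 5; U = Q^2 + V  [with Q=6, V=-3]  = 33; S = W^2 + U  [with W=5, U=33]  = 58.
Change = 97 − 58 = 39.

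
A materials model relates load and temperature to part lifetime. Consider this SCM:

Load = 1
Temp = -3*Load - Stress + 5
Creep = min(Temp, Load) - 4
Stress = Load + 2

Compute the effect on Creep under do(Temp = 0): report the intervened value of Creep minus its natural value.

1

The intervention breaks the incoming arrows to Temp: Temp = -3*Load - Stress + 5 no longer applies, and Temp = 0.
Creep = min(Temp, Load) - 4  [with Temp=0, Load=1]  = -4
Without intervention: Stress = Load + 2  [with Load=1]  = 3; Temp = -3*Load - Stress + 5  [with Load=1, Stress=3]  = -1; Creep = min(Temp, Load) - 4  [with Temp=-1, Load=1]  = -5.
Change = -4 − (-5) = 1.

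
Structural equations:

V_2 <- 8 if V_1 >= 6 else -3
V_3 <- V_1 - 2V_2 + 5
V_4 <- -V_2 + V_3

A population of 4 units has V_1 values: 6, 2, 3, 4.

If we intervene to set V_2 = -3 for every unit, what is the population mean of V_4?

17.75

Under do(V_2=-3), V_2's equation is replaced by V_2=-3 for every unit. Per-unit V_4: 20, 16, 17, 18. Mean = 17.75.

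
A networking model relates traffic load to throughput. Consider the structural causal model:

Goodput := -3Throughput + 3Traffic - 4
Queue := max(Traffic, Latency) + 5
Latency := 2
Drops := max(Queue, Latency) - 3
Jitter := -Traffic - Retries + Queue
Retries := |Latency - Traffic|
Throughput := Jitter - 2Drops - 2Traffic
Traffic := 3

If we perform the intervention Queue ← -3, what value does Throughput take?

The intervention breaks the incoming arrows to Queue: Queue := max(Traffic, Latency) + 5 no longer applies, and Queue = -3.
Drops = max(Queue, Latency) - 3  [with Queue=-3, Latency=2]  = -1
Retries = |Latency - Traffic|  [with Latency=2, Traffic=3]  = 1
Jitter = -Traffic - Retries + Queue  [with Traffic=3, Retries=1, Queue=-3]  = -7
Throughput = Jitter - 2Drops - 2Traffic  [with Jitter=-7, Drops=-1, Traffic=3]  = -11

-11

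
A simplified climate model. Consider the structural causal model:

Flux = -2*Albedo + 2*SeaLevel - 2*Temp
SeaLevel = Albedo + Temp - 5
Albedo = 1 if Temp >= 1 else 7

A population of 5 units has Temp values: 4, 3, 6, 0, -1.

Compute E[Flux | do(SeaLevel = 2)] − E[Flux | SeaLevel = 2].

do(SeaLevel=2) breaks SeaLevel's dependence on Temp. With SeaLevel=2 fixed, Flux across the units is -6, -4, -10, -10, -8, mean -7.6.
E[Flux|SeaLevel=2] averages over only the 2 units with SeaLevel=2 (Temp = 6, 0): Flux = -10, -10, mean -10.
Difference = -7.6 − (-10) = 2.4.

2.4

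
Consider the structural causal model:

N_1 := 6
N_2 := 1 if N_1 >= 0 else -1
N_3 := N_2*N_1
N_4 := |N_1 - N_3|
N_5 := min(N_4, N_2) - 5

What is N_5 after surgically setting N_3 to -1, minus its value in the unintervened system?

1

do(N_3=-1) replaces the equation N_3 := N_2*N_1 with the constant N_3 = -1.
N_2 = 1 if N_1 >= 0 else -1  [with N_1=6]  = 1
N_4 = |N_1 - N_3|  [with N_1=6, N_3=-1]  = 7
N_5 = min(N_4, N_2) - 5  [with N_4=7, N_2=1]  = -4
Without intervention: N_2 = 1 if N_1 >= 0 else -1  [with N_1=6]  = 1; N_3 = N_2*N_1  [with N_2=1, N_1=6]  = 6; N_4 = |N_1 - N_3|  [with N_1=6, N_3=6]  = 0; N_5 = min(N_4, N_2) - 5  [with N_4=0, N_2=1]  = -5.
Change = -4 − (-5) = 1.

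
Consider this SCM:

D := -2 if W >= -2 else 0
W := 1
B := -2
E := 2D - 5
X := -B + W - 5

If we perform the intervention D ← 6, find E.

7

Intervening sets D = 6 and removes its equation (D := -2 if W >= -2 else 0).
E = 2D - 5  [with D=6]  = 7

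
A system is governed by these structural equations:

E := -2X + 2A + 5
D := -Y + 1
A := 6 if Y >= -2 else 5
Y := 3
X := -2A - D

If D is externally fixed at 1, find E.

43

do(D=1) replaces the equation D := -Y + 1 with the constant D = 1.
A = 6 if Y >= -2 else 5  [with Y=3]  = 6
X = -2A - D  [with A=6, D=1]  = -13
E = -2X + 2A + 5  [with X=-13, A=6]  = 43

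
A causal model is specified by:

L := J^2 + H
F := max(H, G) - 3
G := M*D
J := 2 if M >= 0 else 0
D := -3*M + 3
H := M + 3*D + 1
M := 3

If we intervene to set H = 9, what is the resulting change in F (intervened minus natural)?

do(H=9) replaces the equation H := M + 3*D + 1 with the constant H = 9.
D = -3*M + 3  [with M=3]  = -6
G = M*D  [with M=3, D=-6]  = -18
F = max(H, G) - 3  [with H=9, G=-18]  = 6
Without intervention: D = -3*M + 3  [with M=3]  = -6; H = M + 3*D + 1  [with M=3, D=-6]  = -14; G = M*D  [with M=3, D=-6]  = -18; F = max(H, G) - 3  [with H=-14, G=-18]  = -17.
Change = 6 − (-17) = 23.

23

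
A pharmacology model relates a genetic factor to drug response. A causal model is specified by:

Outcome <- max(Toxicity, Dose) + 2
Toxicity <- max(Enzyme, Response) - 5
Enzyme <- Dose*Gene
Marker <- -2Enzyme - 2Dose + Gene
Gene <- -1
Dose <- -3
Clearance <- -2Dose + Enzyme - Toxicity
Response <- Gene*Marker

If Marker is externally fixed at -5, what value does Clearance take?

9

The intervention breaks the incoming arrows to Marker: Marker <- -2Enzyme - 2Dose + Gene no longer applies, and Marker = -5.
Enzyme = Dose*Gene  [with Dose=-3, Gene=-1]  = 3
Response = Gene*Marker  [with Gene=-1, Marker=-5]  = 5
Toxicity = max(Enzyme, Response) - 5  [with Enzyme=3, Response=5]  = 0
Clearance = -2Dose + Enzyme - Toxicity  [with Dose=-3, Enzyme=3, Toxicity=0]  = 9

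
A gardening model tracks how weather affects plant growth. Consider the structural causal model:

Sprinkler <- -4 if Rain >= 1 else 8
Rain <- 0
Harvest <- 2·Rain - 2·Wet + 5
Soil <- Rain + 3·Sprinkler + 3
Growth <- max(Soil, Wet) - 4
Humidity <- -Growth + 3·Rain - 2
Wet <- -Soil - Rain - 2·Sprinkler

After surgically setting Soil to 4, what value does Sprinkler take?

Under do(Soil=4), the mechanism Soil <- Rain + 3·Sprinkler + 3 is discarded; Soil is fixed at 4.
Since Sprinkler is not a descendant of the intervened variable, it is unaffected.
Sprinkler = -4 if Rain >= 1 else 8  [with Rain=0]  = 8

8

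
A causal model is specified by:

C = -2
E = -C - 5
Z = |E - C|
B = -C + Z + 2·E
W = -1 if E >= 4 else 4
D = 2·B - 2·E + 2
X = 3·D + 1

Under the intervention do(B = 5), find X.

55

The intervention breaks the incoming arrows to B: B = -C + Z + 2·E no longer applies, and B = 5.
E = -C - 5  [with C=-2]  = -3
D = 2·B - 2·E + 2  [with B=5, E=-3]  = 18
X = 3·D + 1  [with D=18]  = 55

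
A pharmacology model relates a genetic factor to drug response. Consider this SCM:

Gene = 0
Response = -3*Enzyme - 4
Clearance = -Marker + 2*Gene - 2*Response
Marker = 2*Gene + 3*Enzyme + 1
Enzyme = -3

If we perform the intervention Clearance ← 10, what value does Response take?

The intervention breaks the incoming arrows to Clearance: Clearance = -Marker + 2*Gene - 2*Response no longer applies, and Clearance = 10.
Since Response is not a descendant of the intervened variable, it is unaffected.
Response = -3*Enzyme - 4  [with Enzyme=-3]  = 5

5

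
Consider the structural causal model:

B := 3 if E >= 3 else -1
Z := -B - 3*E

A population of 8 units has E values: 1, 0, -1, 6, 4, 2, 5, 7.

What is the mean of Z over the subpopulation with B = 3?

-19.5

Observing B=3 restricts to units where B's equation naturally yields 3: E ∈ {6, 4, 5, 7}. In that subpopulation Z = -21, -15, -18, -24, mean -19.5.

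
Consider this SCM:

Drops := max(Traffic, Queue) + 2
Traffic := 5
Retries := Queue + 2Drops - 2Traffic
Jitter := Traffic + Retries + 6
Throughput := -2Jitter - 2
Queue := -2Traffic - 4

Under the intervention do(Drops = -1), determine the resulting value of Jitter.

-15

do(Drops=-1) replaces the equation Drops := max(Traffic, Queue) + 2 with the constant Drops = -1.
Queue = -2Traffic - 4  [with Traffic=5]  = -14
Retries = Queue + 2Drops - 2Traffic  [with Queue=-14, Drops=-1, Traffic=5]  = -26
Jitter = Traffic + Retries + 6  [with Traffic=5, Retries=-26]  = -15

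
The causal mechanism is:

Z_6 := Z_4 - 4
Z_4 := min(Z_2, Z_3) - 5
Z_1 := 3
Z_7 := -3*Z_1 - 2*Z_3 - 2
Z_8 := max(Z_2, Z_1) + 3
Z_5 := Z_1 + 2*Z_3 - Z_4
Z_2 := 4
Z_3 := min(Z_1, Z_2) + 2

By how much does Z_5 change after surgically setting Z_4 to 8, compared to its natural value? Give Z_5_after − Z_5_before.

-9

Intervening sets Z_4 = 8 and removes its equation (Z_4 := min(Z_2, Z_3) - 5).
Z_3 = min(Z_1, Z_2) + 2  [with Z_1=3, Z_2=4]  = 5
Z_5 = Z_1 + 2*Z_3 - Z_4  [with Z_1=3, Z_3=5, Z_4=8]  = 5
Without intervention: Z_3 = min(Z_1, Z_2) + 2  [with Z_1=3, Z_2=4]  = 5; Z_4 = min(Z_2, Z_3) - 5  [with Z_2=4, Z_3=5]  = -1; Z_5 = Z_1 + 2*Z_3 - Z_4  [with Z_1=3, Z_3=5, Z_4=-1]  = 14.
Change = 5 − 14 = -9.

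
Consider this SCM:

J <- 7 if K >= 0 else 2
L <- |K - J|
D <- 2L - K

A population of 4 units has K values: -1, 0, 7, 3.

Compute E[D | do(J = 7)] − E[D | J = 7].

3.25

Under do(J=7), J's equation is replaced by J=7 for every unit. Per-unit D: 17, 14, -7, 5. Mean = 7.25.
Observing J=7 restricts to units where J's equation naturally yields 7: K ∈ {0, 7, 3}. In that subpopulation D = 14, -7, 5, mean 4.
Difference = 7.25 − 4 = 3.25.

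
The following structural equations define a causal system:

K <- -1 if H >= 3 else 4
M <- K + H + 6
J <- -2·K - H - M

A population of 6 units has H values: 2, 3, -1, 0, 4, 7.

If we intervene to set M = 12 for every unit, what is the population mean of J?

-17.5

Every unit gets M=12 under the intervention. J values become -22, -13, -19, -20, -14, -17; E[J|do(M=12)] = -17.5.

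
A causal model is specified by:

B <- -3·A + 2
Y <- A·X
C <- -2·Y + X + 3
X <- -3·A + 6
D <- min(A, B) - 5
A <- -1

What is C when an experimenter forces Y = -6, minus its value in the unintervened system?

The intervention breaks the incoming arrows to Y: Y <- A·X no longer applies, and Y = -6.
X = -3·A + 6  [with A=-1]  = 9
C = -2·Y + X + 3  [with Y=-6, X=9]  = 24
Without intervention: X = -3·A + 6  [with A=-1]  = 9; Y = A·X  [with A=-1, X=9]  = -9; C = -2·Y + X + 3  [with Y=-9, X=9]  = 30.
Change = 24 − 30 = -6.

-6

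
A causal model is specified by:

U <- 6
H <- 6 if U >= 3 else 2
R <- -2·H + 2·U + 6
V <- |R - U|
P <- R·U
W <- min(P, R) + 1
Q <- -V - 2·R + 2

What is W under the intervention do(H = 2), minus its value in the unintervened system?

Under do(H=2), the mechanism H <- 6 if U >= 3 else 2 is discarded; H is fixed at 2.
R = -2·H + 2·U + 6  [with H=2, U=6]  = 14
P = R·U  [with R=14, U=6]  = 84
W = min(P, R) + 1  [with P=84, R=14]  = 15
Without intervention: H = 6 if U >= 3 else 2  [with U=6]  = 6; R = -2·H + 2·U + 6  [with H=6, U=6]  = 6; P = R·U  [with R=6, U=6]  = 36; W = min(P, R) + 1  [with P=36, R=6]  = 7.
Change = 15 − 7 = 8.

8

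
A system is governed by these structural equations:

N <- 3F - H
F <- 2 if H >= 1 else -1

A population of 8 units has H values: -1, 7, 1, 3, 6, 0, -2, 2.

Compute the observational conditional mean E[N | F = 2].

2.2

Observing F=2 restricts to units where F's equation naturally yields 2: H ∈ {7, 1, 3, 6, 2}. In that subpopulation N = -1, 5, 3, 0, 4, mean 2.2.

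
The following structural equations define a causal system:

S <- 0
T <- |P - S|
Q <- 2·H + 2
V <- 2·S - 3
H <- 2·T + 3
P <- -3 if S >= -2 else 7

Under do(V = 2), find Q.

The intervention breaks the incoming arrows to V: V <- 2·S - 3 no longer applies, and V = 2.
Since Q is not a descendant of the intervened variable, it is unaffected.
P = -3 if S >= -2 else 7  [with S=0]  = -3
T = |P - S|  [with P=-3, S=0]  = 3
H = 2·T + 3  [with T=3]  = 9
Q = 2·H + 2  [with H=9]  = 20

20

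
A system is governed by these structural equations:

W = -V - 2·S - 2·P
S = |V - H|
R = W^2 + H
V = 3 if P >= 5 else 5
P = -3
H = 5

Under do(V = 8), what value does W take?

do(V=8) replaces the equation V = 3 if P >= 5 else 5 with the constant V = 8.
S = |V - H|  [with V=8, H=5]  = 3
W = -V - 2·S - 2·P  [with V=8, S=3, P=-3]  = -8

-8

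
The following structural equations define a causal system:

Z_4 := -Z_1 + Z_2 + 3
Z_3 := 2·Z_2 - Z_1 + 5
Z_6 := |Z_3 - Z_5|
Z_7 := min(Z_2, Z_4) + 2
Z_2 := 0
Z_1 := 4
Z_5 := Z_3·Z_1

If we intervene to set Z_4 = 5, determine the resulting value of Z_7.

2

The intervention breaks the incoming arrows to Z_4: Z_4 := -Z_1 + Z_2 + 3 no longer applies, and Z_4 = 5.
Z_7 = min(Z_2, Z_4) + 2  [with Z_2=0, Z_4=5]  = 2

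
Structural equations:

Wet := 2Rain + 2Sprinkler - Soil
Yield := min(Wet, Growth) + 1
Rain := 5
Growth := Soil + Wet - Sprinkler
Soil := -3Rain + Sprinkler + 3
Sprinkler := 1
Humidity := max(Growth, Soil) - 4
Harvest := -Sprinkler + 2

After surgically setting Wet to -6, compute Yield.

-17

The intervention breaks the incoming arrows to Wet: Wet := 2Rain + 2Sprinkler - Soil no longer applies, and Wet = -6.
Soil = -3Rain + Sprinkler + 3  [with Rain=5, Sprinkler=1]  = -11
Growth = Soil + Wet - Sprinkler  [with Soil=-11, Wet=-6, Sprinkler=1]  = -18
Yield = min(Wet, Growth) + 1  [with Wet=-6, Growth=-18]  = -17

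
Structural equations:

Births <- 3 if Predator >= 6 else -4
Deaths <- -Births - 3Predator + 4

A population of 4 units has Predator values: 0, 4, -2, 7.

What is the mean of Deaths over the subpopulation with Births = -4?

6

E[Deaths|Births=-4] averages over only the 3 units with Births=-4 (Predator = 0, 4, -2): Deaths = 8, -4, 14, mean 6.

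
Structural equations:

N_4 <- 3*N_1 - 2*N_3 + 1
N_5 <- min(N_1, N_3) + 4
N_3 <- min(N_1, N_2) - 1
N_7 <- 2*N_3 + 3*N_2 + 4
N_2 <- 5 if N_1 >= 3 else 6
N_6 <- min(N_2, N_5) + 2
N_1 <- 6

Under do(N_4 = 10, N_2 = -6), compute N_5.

The joint intervention fixes N_4 = 10, N_2 = -6, removing each variable's own equation.
N_3 = min(N_1, N_2) - 1  [with N_1=6, N_2=-6]  = -7
N_5 = min(N_1, N_3) + 4  [with N_1=6, N_3=-7]  = -3

-3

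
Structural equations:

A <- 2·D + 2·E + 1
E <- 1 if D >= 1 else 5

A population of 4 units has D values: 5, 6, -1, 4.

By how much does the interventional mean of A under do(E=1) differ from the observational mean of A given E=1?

Under do(E=1), E's equation is replaced by E=1 for every unit. Per-unit A: 13, 15, 1, 11. Mean = 10.
Observing E=1 restricts to units where E's equation naturally yields 1: D ∈ {5, 6, 4}. In that subpopulation A = 13, 15, 11, mean 13.
Difference = 10 − 13 = -3.

-3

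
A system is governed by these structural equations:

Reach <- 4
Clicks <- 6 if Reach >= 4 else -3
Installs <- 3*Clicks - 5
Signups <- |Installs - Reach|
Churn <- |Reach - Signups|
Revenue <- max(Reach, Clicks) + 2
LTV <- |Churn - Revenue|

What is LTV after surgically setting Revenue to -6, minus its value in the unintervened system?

8

Intervening sets Revenue = -6 and removes its equation (Revenue <- max(Reach, Clicks) + 2).
Clicks = 6 if Reach >= 4 else -3  [with Reach=4]  = 6
Installs = 3*Clicks - 5  [with Clicks=6]  = 13
Signups = |Installs - Reach|  [with Installs=13, Reach=4]  = 9
Churn = |Reach - Signups|  [with Reach=4, Signups=9]  = 5
LTV = |Churn - Revenue|  [with Churn=5, Revenue=-6]  = 11
Without intervention: Clicks = 6 if Reach >= 4 else -3  [with Reach=4]  = 6; Installs = 3*Clicks - 5  [with Clicks=6]  = 13; Signups = |Installs - Reach|  [with Installs=13, Reach=4]  = 9; Churn = |Reach - Signups|  [with Reach=4, Signups=9]  = 5; Revenue = max(Reach, Clicks) + 2  [with Reach=4, Clicks=6]  = 8; LTV = |Churn - Revenue|  [with Churn=5, Revenue=8]  = 3.
Change = 11 − 3 = 8.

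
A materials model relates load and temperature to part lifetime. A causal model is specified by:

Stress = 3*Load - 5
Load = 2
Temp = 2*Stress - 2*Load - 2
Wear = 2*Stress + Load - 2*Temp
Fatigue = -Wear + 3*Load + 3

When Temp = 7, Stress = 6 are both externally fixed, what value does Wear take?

0

The joint intervention fixes Temp = 7, Stress = 6, removing each variable's own equation.
Wear = 2*Stress + Load - 2*Temp  [with Stress=6, Load=2, Temp=7]  = 0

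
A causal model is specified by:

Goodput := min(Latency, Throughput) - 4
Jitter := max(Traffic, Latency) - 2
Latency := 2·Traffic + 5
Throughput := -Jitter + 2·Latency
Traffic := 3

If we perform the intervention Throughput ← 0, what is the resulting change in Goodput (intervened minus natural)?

-11

Intervening sets Throughput = 0 and removes its equation (Throughput := -Jitter + 2·Latency).
Latency = 2·Traffic + 5  [with Traffic=3]  = 11
Goodput = min(Latency, Throughput) - 4  [with Latency=11, Throughput=0]  = -4
Without intervention: Latency = 2·Traffic + 5  [with Traffic=3]  = 11; Jitter = max(Traffic, Latency) - 2  [with Traffic=3, Latency=11]  = 9; Throughput = -Jitter + 2·Latency  [with Jitter=9, Latency=11]  = 13; Goodput = min(Latency, Throughput) - 4  [with Latency=11, Throughput=13]  = 7.
Change = -4 − 7 = -11.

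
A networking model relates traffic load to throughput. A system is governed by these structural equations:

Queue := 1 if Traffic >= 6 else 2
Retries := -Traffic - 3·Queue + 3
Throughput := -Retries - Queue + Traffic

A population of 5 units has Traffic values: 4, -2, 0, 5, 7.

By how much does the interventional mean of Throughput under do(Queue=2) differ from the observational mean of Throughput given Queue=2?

2.1

The intervention sets Queue=2 in all 5 units regardless of Traffic. Recomputing Throughput per unit gives 9, -3, 1, 11, 15; average 6.6.
Observing Queue=2 restricts to units where Queue's equation naturally yields 2: Traffic ∈ {4, -2, 0, 5}. In that subpopulation Throughput = 9, -3, 1, 11, mean 4.5.
Difference = 6.6 − 4.5 = 2.1.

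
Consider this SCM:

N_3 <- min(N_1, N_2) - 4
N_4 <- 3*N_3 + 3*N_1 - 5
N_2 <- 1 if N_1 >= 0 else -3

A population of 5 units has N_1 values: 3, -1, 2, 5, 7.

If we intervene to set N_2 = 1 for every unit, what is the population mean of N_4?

-5.6

Every unit gets N_2=1 under the intervention. N_4 values become -5, -23, -8, 1, 7; E[N_4|do(N_2=1)] = -5.6.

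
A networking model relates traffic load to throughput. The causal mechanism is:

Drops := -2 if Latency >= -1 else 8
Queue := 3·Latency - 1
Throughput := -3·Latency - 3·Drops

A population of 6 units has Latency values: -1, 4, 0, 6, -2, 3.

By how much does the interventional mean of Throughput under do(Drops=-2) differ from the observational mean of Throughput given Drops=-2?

2.2

Every unit gets Drops=-2 under the intervention. Throughput values become 9, -6, 6, -12, 12, -3; E[Throughput|do(Drops=-2)] = 1.
E[Throughput|Drops=-2] averages over only the 5 units with Drops=-2 (Latency = -1, 4, 0, 6, 3): Throughput = 9, -6, 6, -12, -3, mean -1.2.
Difference = 1 − (-1.2) = 2.2.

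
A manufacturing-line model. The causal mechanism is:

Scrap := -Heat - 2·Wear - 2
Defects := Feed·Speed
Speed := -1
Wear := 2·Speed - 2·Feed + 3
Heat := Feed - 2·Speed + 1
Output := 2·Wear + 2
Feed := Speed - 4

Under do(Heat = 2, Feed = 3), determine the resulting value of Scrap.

Setting Heat = 2, Feed = 3 by intervention discards those variables' equations.
Wear = 2·Speed - 2·Feed + 3  [with Speed=-1, Feed=3]  = -5
Scrap = -Heat - 2·Wear - 2  [with Heat=2, Wear=-5]  = 6

6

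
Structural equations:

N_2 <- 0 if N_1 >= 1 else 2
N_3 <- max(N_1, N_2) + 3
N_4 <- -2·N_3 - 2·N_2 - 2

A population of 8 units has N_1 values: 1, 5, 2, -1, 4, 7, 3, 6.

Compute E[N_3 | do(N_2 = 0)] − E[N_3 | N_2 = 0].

Under do(N_2=0), N_2's equation is replaced by N_2=0 for every unit. Per-unit N_3: 4, 8, 5, 3, 7, 10, 6, 9. Mean = 6.5.
Observing N_2=0 restricts to units where N_2's equation naturally yields 0: N_1 ∈ {1, 5, 2, 4, 7, 3, 6}. In that subpopulation N_3 = 4, 8, 5, 7, 10, 6, 9, mean 7.
Difference = 6.5 − 7 = -0.5.

-0.5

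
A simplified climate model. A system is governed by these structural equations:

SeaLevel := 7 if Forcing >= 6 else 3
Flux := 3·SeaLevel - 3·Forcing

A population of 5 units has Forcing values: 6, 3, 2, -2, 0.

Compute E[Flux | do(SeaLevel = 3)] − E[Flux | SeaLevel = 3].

The intervention sets SeaLevel=3 in all 5 units regardless of Forcing. Recomputing Flux per unit gives -9, 0, 3, 15, 9; average 3.6.
Conditioning on SeaLevel=3 selects the 4 unit(s) with Forcing ∈ {3, 2, -2, 0}. Their Flux values: 0, 3, 15, 9. Mean = 6.75.
Difference = 3.6 − 6.75 = -3.15.

-3.15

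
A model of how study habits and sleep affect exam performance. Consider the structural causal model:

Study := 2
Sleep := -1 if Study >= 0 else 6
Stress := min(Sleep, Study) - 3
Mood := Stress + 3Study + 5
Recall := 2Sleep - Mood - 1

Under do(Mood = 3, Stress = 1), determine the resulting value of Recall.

The joint intervention fixes Mood = 3, Stress = 1, removing each variable's own equation.
Sleep = -1 if Study >= 0 else 6  [with Study=2]  = -1
Recall = 2Sleep - Mood - 1  [with Sleep=-1, Mood=3]  = -6

-6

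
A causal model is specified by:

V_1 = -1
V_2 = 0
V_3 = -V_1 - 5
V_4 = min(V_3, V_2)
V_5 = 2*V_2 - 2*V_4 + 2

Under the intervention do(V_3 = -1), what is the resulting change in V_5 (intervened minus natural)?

do(V_3=-1) replaces the equation V_3 = -V_1 - 5 with the constant V_3 = -1.
V_4 = min(V_3, V_2)  [with V_3=-1, V_2=0]  = -1
V_5 = 2*V_2 - 2*V_4 + 2  [with V_2=0, V_4=-1]  = 4
Without intervention: V_3 = -V_1 - 5  [with V_1=-1]  = -4; V_4 = min(V_3, V_2)  [with V_3=-4, V_2=0]  = -4; V_5 = 2*V_2 - 2*V_4 + 2  [with V_2=0, V_4=-4]  = 10.
Change = 4 − 10 = -6.

-6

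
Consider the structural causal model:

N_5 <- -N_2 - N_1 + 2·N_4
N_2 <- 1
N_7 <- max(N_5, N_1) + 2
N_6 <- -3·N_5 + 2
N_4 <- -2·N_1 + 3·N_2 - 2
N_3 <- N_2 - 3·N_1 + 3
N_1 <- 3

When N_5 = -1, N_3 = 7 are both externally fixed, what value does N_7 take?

The joint intervention fixes N_5 = -1, N_3 = 7, removing each variable's own equation.
N_7 = max(N_5, N_1) + 2  [with N_5=-1, N_1=3]  = 5

5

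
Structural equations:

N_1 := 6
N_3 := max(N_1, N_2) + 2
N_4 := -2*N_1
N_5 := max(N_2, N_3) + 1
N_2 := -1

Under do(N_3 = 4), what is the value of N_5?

5

do(N_3=4) replaces the equation N_3 := max(N_1, N_2) + 2 with the constant N_3 = 4.
N_5 = max(N_2, N_3) + 1  [with N_2=-1, N_3=4]  = 5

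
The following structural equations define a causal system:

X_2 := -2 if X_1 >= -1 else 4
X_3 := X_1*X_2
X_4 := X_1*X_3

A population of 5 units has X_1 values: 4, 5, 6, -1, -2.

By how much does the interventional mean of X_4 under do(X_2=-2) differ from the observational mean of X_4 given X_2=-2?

Every unit gets X_2=-2 under the intervention. X_4 values become -32, -50, -72, -2, -8; E[X_4|do(X_2=-2)] = -32.8.
Observing X_2=-2 restricts to units where X_2's equation naturally yields -2: X_1 ∈ {4, 5, 6, -1}. In that subpopulation X_4 = -32, -50, -72, -2, mean -39.
Difference = -32.8 − (-39) = 6.2.

6.2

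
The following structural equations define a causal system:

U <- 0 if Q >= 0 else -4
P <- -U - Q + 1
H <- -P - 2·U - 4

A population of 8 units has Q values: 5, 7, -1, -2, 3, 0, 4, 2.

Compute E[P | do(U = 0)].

Every unit gets U=0 under the intervention. P values become -4, -6, 2, 3, -2, 1, -3, -1; E[P|do(U=0)] = -1.25.

-1.25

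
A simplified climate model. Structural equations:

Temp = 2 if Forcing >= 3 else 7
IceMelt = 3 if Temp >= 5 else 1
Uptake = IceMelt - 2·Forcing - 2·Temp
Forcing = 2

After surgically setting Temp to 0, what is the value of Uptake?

Under do(Temp=0), the mechanism Temp = 2 if Forcing >= 3 else 7 is discarded; Temp is fixed at 0.
IceMelt = 3 if Temp >= 5 else 1  [with Temp=0]  = 1
Uptake = IceMelt - 2·Forcing - 2·Temp  [with IceMelt=1, Forcing=2, Temp=0]  = -3

-3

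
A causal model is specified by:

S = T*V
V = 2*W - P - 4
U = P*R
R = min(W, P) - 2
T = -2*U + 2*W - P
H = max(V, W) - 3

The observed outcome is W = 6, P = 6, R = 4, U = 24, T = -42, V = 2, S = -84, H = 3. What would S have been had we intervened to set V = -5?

Intervening sets V = -5 and removes its equation (V = 2*W - P - 4).
R = min(W, P) - 2  [with W=6, P=6]  = 4
U = P*R  [with P=6, R=4]  = 24
T = -2*U + 2*W - P  [with U=24, W=6, P=6]  = -42
S = T*V  [with T=-42, V=-5]  = 210

210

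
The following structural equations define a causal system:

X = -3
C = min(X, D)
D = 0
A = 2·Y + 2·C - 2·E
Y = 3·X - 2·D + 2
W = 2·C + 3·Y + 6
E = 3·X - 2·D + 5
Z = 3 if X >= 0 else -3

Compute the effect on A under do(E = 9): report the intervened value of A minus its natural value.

do(E=9) replaces the equation E = 3·X - 2·D + 5 with the constant E = 9.
Y = 3·X - 2·D + 2  [with X=-3, D=0]  = -7
C = min(X, D)  [with X=-3, D=0]  = -3
A = 2·Y + 2·C - 2·E  [with Y=-7, C=-3, E=9]  = -38
Without intervention: Y = 3·X - 2·D + 2  [with X=-3, D=0]  = -7; E = 3·X - 2·D + 5  [with X=-3, D=0]  = -4; C = min(X, D)  [with X=-3, D=0]  = -3; A = 2·Y + 2·C - 2·E  [with Y=-7, C=-3, E=-4]  = -12.
Change = -38 − (-12) = -26.

-26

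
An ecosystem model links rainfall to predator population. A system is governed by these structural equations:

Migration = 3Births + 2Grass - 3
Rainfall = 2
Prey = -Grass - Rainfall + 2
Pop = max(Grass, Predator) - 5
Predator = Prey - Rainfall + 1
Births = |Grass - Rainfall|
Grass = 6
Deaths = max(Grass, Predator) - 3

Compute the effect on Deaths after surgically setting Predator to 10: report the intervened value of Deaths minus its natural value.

4

Under do(Predator=10), the mechanism Predator = Prey - Rainfall + 1 is discarded; Predator is fixed at 10.
Deaths = max(Grass, Predator) - 3  [with Grass=6, Predator=10]  = 7
Without intervention: Prey = -Grass - Rainfall + 2  [with Grass=6, Rainfall=2]  = -6; Predator = Prey - Rainfall + 1  [with Prey=-6, Rainfall=2]  = -7; Deaths = max(Grass, Predator) - 3  [with Grass=6, Predator=-7]  = 3.
Change = 7 − 3 = 4.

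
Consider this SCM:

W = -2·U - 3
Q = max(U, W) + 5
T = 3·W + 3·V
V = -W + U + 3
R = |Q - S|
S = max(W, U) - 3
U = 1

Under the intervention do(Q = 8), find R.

The intervention breaks the incoming arrows to Q: Q = max(U, W) + 5 no longer applies, and Q = 8.
W = -2·U - 3  [with U=1]  = -5
S = max(W, U) - 3  [with W=-5, U=1]  = -2
R = |Q - S|  [with Q=8, S=-2]  = 10

10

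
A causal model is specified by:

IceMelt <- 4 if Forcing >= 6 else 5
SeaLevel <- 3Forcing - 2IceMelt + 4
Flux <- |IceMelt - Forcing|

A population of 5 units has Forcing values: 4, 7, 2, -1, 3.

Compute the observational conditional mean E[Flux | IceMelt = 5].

3

Observing IceMelt=5 restricts to units where IceMelt's equation naturally yields 5: Forcing ∈ {4, 2, -1, 3}. In that subpopulation Flux = 1, 3, 6, 2, mean 3.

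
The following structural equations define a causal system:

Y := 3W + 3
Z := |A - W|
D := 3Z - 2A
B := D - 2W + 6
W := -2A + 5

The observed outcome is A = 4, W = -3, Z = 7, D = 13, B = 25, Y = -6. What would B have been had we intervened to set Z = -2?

do(Z=-2) replaces the equation Z := |A - W| with the constant Z = -2.
W = -2A + 5  [with A=4]  = -3
D = 3Z - 2A  [with Z=-2, A=4]  = -14
B = D - 2W + 6  [with D=-14, W=-3]  = -2

-2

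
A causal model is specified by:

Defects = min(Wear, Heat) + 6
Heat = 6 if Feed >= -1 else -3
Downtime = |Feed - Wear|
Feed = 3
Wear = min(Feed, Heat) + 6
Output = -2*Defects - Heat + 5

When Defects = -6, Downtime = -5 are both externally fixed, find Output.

11

Setting Defects = -6, Downtime = -5 by intervention discards those variables' equations.
Heat = 6 if Feed >= -1 else -3  [with Feed=3]  = 6
Output = -2*Defects - Heat + 5  [with Defects=-6, Heat=6]  = 11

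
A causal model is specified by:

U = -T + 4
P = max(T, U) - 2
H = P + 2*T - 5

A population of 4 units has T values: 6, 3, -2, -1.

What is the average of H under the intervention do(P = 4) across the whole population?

2

do(P=4) breaks P's dependence on T. With P=4 fixed, H across the units is 11, 5, -5, -3, mean 2.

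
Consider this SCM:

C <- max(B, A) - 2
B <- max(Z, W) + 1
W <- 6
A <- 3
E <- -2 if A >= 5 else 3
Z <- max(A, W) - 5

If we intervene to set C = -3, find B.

7

do(C=-3) replaces the equation C <- max(B, A) - 2 with the constant C = -3.
No directed path runs from C to B, so B keeps its natural value.
Z = max(A, W) - 5  [with A=3, W=6]  = 1
B = max(Z, W) + 1  [with Z=1, W=6]  = 7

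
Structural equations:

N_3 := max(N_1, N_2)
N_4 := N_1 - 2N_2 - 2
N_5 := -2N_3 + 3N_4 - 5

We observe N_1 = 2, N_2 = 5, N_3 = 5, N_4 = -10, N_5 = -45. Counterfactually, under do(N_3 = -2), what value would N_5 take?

do(N_3=-2) replaces the equation N_3 := max(N_1, N_2) with the constant N_3 = -2.
N_4 = N_1 - 2N_2 - 2  [with N_1=2, N_2=5]  = -10
N_5 = -2N_3 + 3N_4 - 5  [with N_3=-2, N_4=-10]  = -31

-31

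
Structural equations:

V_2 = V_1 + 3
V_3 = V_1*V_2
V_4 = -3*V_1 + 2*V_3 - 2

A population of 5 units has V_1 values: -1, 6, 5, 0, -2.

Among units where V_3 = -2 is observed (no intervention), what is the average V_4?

Conditioning on V_3=-2 selects the 2 unit(s) with V_1 ∈ {-1, -2}. Their V_4 values: -3, 0. Mean = -1.5.

-1.5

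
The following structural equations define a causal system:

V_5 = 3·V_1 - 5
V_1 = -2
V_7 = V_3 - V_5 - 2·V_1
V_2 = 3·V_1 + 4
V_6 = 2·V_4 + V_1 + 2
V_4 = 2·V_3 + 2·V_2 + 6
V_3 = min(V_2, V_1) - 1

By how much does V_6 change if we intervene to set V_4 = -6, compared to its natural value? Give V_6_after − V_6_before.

Under do(V_4=-6), the mechanism V_4 = 2·V_3 + 2·V_2 + 6 is discarded; V_4 is fixed at -6.
V_6 = 2·V_4 + V_1 + 2  [with V_4=-6, V_1=-2]  = -12
Without intervention: V_2 = 3·V_1 + 4  [with V_1=-2]  = -2; V_3 = min(V_2, V_1) - 1  [with V_2=-2, V_1=-2]  = -3; V_4 = 2·V_3 + 2·V_2 + 6  [with V_3=-3, V_2=-2]  = -4; V_6 = 2·V_4 + V_1 + 2  [with V_4=-4, V_1=-2]  = -8.
Change = -12 − (-8) = -4.

-4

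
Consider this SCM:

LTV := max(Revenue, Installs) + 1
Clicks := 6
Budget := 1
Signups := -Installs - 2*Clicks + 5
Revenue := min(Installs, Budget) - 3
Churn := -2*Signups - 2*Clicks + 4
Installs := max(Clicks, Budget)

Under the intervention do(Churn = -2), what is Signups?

The intervention breaks the incoming arrows to Churn: Churn := -2*Signups - 2*Clicks + 4 no longer applies, and Churn = -2.
Since Signups is not a descendant of the intervened variable, it is unaffected.
Installs = max(Clicks, Budget)  [with Clicks=6, Budget=1]  = 6
Signups = -Installs - 2*Clicks + 5  [with Installs=6, Clicks=6]  = -13

-13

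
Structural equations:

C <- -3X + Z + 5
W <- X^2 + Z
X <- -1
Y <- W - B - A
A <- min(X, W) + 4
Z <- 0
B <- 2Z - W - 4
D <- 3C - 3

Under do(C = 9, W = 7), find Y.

15

The joint intervention fixes C = 9, W = 7, removing each variable's own equation.
B = 2Z - W - 4  [with Z=0, W=7]  = -11
A = min(X, W) + 4  [with X=-1, W=7]  = 3
Y = W - B - A  [with W=7, B=-11, A=3]  = 15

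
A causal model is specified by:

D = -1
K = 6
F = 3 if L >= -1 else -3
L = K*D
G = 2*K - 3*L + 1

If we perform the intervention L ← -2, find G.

do(L=-2) replaces the equation L = K*D with the constant L = -2.
G = 2*K - 3*L + 1  [with K=6, L=-2]  = 19

19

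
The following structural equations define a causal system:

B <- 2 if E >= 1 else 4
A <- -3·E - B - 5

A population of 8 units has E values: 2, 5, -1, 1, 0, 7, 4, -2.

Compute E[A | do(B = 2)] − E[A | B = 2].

5.4

The intervention sets B=2 in all 8 units regardless of E. Recomputing A per unit gives -13, -22, -4, -10, -7, -28, -19, -1; average -13.
Observing B=2 restricts to units where B's equation naturally yields 2: E ∈ {2, 5, 1, 7, 4}. In that subpopulation A = -13, -22, -10, -28, -19, mean -18.4.
Difference = -13 − (-18.4) = 5.4.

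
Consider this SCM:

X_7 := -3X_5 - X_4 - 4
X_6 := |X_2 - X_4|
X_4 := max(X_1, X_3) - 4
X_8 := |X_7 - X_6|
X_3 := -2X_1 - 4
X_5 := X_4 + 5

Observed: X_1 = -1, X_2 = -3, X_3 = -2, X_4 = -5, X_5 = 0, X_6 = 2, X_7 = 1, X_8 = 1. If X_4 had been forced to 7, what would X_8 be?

do(X_4=7) replaces the equation X_4 := max(X_1, X_3) - 4 with the constant X_4 = 7.
X_5 = X_4 + 5  [with X_4=7]  = 12
X_6 = |X_2 - X_4|  [with X_2=-3, X_4=7]  = 10
X_7 = -3X_5 - X_4 - 4  [with X_5=12, X_4=7]  = -47
X_8 = |X_7 - X_6|  [with X_7=-47, X_6=10]  = 57

57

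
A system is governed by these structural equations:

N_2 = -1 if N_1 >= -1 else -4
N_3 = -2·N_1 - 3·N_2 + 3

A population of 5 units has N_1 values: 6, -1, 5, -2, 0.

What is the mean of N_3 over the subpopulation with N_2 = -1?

1

E[N_3|N_2=-1] averages over only the 4 units with N_2=-1 (N_1 = 6, -1, 5, 0): N_3 = -6, 8, -4, 6, mean 1.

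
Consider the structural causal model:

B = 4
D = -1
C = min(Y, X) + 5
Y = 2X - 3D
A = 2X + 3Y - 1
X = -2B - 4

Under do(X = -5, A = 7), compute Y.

-7

The joint intervention fixes X = -5, A = 7, removing each variable's own equation.
Y = 2X - 3D  [with X=-5, D=-1]  = -7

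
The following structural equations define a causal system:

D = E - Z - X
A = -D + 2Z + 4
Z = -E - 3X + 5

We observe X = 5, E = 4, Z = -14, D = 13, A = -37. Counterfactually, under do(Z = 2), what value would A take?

do(Z=2) replaces the equation Z = -E - 3X + 5 with the constant Z = 2.
D = E - Z - X  [with E=4, Z=2, X=5]  = -3
A = -D + 2Z + 4  [with D=-3, Z=2]  = 11

11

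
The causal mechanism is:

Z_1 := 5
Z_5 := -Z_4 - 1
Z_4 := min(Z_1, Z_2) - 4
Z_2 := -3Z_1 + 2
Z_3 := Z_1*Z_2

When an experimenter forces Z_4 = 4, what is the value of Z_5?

Intervening sets Z_4 = 4 and removes its equation (Z_4 := min(Z_1, Z_2) - 4).
Z_5 = -Z_4 - 1  [with Z_4=4]  = -5

-5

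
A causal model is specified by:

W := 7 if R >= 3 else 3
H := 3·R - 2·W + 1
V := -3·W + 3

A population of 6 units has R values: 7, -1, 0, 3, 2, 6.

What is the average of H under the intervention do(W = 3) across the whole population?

Under do(W=3), W's equation is replaced by W=3 for every unit. Per-unit H: 16, -8, -5, 4, 1, 13. Mean = 3.5.

3.5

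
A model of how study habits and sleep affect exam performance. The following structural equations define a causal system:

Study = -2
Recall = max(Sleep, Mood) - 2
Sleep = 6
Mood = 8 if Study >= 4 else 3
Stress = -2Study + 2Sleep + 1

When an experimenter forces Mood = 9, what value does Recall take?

7

Intervening sets Mood = 9 and removes its equation (Mood = 8 if Study >= 4 else 3).
Recall = max(Sleep, Mood) - 2  [with Sleep=6, Mood=9]  = 7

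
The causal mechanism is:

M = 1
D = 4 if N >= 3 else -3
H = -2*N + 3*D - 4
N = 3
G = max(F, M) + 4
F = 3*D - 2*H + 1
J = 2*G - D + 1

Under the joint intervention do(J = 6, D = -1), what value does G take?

Setting J = 6, D = -1 by intervention discards those variables' equations.
H = -2*N + 3*D - 4  [with N=3, D=-1]  = -13
F = 3*D - 2*H + 1  [with D=-1, H=-13]  = 24
G = max(F, M) + 4  [with F=24, M=1]  = 28

28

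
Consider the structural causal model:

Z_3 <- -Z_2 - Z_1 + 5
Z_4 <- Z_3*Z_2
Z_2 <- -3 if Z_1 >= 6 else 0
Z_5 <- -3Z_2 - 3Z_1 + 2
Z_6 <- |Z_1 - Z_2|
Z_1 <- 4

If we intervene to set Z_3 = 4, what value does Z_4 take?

The intervention breaks the incoming arrows to Z_3: Z_3 <- -Z_2 - Z_1 + 5 no longer applies, and Z_3 = 4.
Z_2 = -3 if Z_1 >= 6 else 0  [with Z_1=4]  = 0
Z_4 = Z_3*Z_2  [with Z_3=4, Z_2=0]  = 0

0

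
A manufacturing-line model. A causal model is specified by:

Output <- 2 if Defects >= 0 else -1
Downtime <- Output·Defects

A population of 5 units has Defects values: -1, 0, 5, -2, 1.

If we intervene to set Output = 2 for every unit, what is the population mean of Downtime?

1.2

Under do(Output=2), Output's equation is replaced by Output=2 for every unit. Per-unit Downtime: -2, 0, 10, -4, 2. Mean = 1.2.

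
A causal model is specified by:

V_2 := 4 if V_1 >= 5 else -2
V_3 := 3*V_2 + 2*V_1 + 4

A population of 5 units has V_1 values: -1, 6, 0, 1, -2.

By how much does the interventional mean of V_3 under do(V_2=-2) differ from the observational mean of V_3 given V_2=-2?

2.6

Under do(V_2=-2), V_2's equation is replaced by V_2=-2 for every unit. Per-unit V_3: -4, 10, -2, 0, -6. Mean = -0.4.
E[V_3|V_2=-2] averages over only the 4 units with V_2=-2 (V_1 = -1, 0, 1, -2): V_3 = -4, -2, 0, -6, mean -3.
Difference = -0.4 − (-3) = 2.6.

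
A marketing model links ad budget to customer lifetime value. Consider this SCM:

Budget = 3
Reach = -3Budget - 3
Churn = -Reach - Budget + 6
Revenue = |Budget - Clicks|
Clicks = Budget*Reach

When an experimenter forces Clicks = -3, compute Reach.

-12

Under do(Clicks=-3), the mechanism Clicks = Budget*Reach is discarded; Clicks is fixed at -3.
Since Reach is not a descendant of the intervened variable, it is unaffected.
Reach = -3Budget - 3  [with Budget=3]  = -12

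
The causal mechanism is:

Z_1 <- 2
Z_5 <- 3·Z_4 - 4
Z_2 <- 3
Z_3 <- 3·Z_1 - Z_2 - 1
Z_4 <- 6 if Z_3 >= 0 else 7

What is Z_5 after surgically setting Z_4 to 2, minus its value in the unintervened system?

-12

Intervening sets Z_4 = 2 and removes its equation (Z_4 <- 6 if Z_3 >= 0 else 7).
Z_5 = 3·Z_4 - 4  [with Z_4=2]  = 2
Without intervention: Z_3 = 3·Z_1 - Z_2 - 1  [with Z_1=2, Z_2=3]  = 2; Z_4 = 6 if Z_3 >= 0 else 7  [with Z_3=2]  = 6; Z_5 = 3·Z_4 - 4  [with Z_4=6]  = 14.
Change = 2 − 14 = -12.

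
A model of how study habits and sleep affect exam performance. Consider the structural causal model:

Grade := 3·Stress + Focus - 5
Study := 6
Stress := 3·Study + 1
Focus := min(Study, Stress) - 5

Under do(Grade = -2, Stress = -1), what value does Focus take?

Setting Grade = -2, Stress = -1 by intervention discards those variables' equations.
Focus = min(Study, Stress) - 5  [with Study=6, Stress=-1]  = -6

-6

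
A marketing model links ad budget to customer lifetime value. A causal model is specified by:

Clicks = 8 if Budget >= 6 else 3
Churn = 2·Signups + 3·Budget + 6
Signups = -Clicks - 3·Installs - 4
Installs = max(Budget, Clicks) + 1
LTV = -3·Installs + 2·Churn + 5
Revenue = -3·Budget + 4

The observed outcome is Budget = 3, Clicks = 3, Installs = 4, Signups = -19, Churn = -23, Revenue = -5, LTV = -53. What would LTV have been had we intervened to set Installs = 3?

-38

The intervention breaks the incoming arrows to Installs: Installs = max(Budget, Clicks) + 1 no longer applies, and Installs = 3.
Clicks = 8 if Budget >= 6 else 3  [with Budget=3]  = 3
Signups = -Clicks - 3·Installs - 4  [with Clicks=3, Installs=3]  = -16
Churn = 2·Signups + 3·Budget + 6  [with Signups=-16, Budget=3]  = -17
LTV = -3·Installs + 2·Churn + 5  [with Installs=3, Churn=-17]  = -38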